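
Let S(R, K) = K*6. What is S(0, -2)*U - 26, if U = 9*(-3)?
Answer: 298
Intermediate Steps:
U = -27
S(R, K) = 6*K
S(0, -2)*U - 26 = (6*(-2))*(-27) - 26 = -12*(-27) - 26 = 324 - 26 = 298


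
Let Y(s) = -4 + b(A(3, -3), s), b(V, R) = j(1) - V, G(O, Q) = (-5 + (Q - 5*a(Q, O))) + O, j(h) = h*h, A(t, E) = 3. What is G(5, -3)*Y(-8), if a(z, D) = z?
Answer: -72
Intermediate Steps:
j(h) = h²
G(O, Q) = -5 + O - 4*Q (G(O, Q) = (-5 + (Q - 5*Q)) + O = (-5 - 4*Q) + O = -5 + O - 4*Q)
b(V, R) = 1 - V (b(V, R) = 1² - V = 1 - V)
Y(s) = -6 (Y(s) = -4 + (1 - 1*3) = -4 + (1 - 3) = -4 - 2 = -6)
G(5, -3)*Y(-8) = (-5 + 5 - 4*(-3))*(-6) = (-5 + 5 + 12)*(-6) = 12*(-6) = -72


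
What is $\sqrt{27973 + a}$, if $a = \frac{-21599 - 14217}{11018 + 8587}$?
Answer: $\frac{\sqrt{10750888914645}}{19605} \approx 167.25$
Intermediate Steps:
$a = - \frac{35816}{19605} \approx -1.8269$
$\sqrt{27973 + a} = \sqrt{27973 - \frac{35816}{19605}} = \sqrt{\frac{548374849}{19605}} = \frac{\sqrt{10750888914645}}{19605}$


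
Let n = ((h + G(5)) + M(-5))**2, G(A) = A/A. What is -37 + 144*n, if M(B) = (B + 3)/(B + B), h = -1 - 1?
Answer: 1379/25 ≈ 55.160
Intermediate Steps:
h = -2
G(A) = 1
M(B) = (3 + B)/(2*B) (M(B) = (3 + B)/((2*B)) = (3 + B)*(1/(2*B)) = (3 + B)/(2*B))
n = 16/25 (n = ((-2 + 1) + (1/2)*(3 - 5)/(-5))**2 = (-1 + (1/2)*(-1/5)*(-2))**2 = (-1 + 1/5)**2 = (-4/5)**2 = 16/25 ≈ 0.64000)
-37 + 144*n = -37 + 144*(16/25) = -37 + 2304/25 = 1379/25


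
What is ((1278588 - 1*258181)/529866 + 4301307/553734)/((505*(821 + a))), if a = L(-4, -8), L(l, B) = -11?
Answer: 1580083547/66676245264099 ≈ 2.3698e-5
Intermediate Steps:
a = -11
((1278588 - 1*258181)/529866 + 4301307/553734)/((505*(821 + a))) = ((1278588 - 1*258181)/529866 + 4301307/553734)/((505*(821 - 11))) = ((1278588 - 258181)*(1/529866) + 4301307*(1/553734))/((505*810)) = (1020407*(1/529866) + 477923/61526)/409050 = (1020407/529866 + 477923/61526)*(1/409050) = (79004177350/8150133879)*(1/409050) = 1580083547/66676245264099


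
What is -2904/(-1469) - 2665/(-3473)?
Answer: 14000477/5101837 ≈ 2.7442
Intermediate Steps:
-2904/(-1469) - 2665/(-3473) = -2904*(-1/1469) - 2665*(-1/3473) = 2904/1469 + 2665/3473 = 14000477/5101837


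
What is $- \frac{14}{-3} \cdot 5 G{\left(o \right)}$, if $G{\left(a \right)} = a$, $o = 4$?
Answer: $\frac{280}{3} \approx 93.333$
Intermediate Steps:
$- \frac{14}{-3} \cdot 5 G{\left(o \right)} = - \frac{14}{-3} \cdot 5 \cdot 4 = \left(-14\right) \left(- \frac{1}{3}\right) 5 \cdot 4 = \frac{14}{3} \cdot 5 \cdot 4 = \frac{70}{3} \cdot 4 = \frac{280}{3}$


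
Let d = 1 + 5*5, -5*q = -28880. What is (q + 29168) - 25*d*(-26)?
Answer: 51844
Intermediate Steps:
q = 5776 (q = -1/5*(-28880) = 5776)
d = 26 (d = 1 + 25 = 26)
(q + 29168) - 25*d*(-26) = (5776 + 29168) - 25*26*(-26) = 34944 - 650*(-26) = 34944 + 16900 = 51844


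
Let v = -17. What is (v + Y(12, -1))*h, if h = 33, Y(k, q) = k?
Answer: -165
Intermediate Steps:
(v + Y(12, -1))*h = (-17 + 12)*33 = -5*33 = -165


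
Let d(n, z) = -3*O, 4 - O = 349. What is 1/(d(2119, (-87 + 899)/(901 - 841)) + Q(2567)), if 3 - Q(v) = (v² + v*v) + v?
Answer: -1/13180507 ≈ -7.5870e-8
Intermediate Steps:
O = -345 (O = 4 - 1*349 = 4 - 349 = -345)
Q(v) = 3 - v - 2*v² (Q(v) = 3 - ((v² + v*v) + v) = 3 - ((v² + v²) + v) = 3 - (2*v² + v) = 3 - (v + 2*v²) = 3 + (-v - 2*v²) = 3 - v - 2*v²)
d(n, z) = 1035 (d(n, z) = -3*(-345) = 1035)
1/(d(2119, (-87 + 899)/(901 - 841)) + Q(2567)) = 1/(1035 + (3 - 1*2567 - 2*2567²)) = 1/(1035 + (3 - 2567 - 2*6589489)) = 1/(1035 + (3 - 2567 - 13178978)) = 1/(1035 - 13181542) = 1/(-13180507) = -1/13180507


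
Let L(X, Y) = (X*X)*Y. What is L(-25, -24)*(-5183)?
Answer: 77745000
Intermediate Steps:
L(X, Y) = Y*X**2 (L(X, Y) = X**2*Y = Y*X**2)
L(-25, -24)*(-5183) = -24*(-25)**2*(-5183) = -24*625*(-5183) = -15000*(-5183) = 77745000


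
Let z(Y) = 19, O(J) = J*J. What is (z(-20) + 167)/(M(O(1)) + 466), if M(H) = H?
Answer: 186/467 ≈ 0.39829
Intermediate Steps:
O(J) = J**2
(z(-20) + 167)/(M(O(1)) + 466) = (19 + 167)/(1**2 + 466) = 186/(1 + 466) = 186/467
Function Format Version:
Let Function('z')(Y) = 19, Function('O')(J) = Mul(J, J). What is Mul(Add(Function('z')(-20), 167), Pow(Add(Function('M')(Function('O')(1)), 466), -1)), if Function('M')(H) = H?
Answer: Rational(186, 467) ≈ 0.39829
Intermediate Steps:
Function('O')(J) = Pow(J, 2)
Mul(Add(Function('z')(-20), 167), Pow(Add(Function('M')(Function('O')(1)), 466), -1)) = Mul(Add(19, 167), Pow(Add(Pow(1, 2), 466), -1)) = Mul(186, Pow(Add(1, 466), -1)) = Mul(186, Pow(467, -1)) = Mul(186, Rational(1, 467)) = Rational(186, 467)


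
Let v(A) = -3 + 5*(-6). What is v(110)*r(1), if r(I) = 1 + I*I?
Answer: -66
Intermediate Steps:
v(A) = -33 (v(A) = -3 - 30 = -33)
r(I) = 1 + I²
v(110)*r(1) = -33*(1 + 1²) = -33*(1 + 1) = -33*2 = -66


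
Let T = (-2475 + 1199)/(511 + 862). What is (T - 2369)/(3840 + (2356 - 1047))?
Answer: -3253913/7069577 ≈ -0.46027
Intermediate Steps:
T = -1276/1373 ≈ -0.92935
(T - 2369)/(3840 + (2356 - 1047)) = (-1276/1373 - 2369)/(3840 + (2356 - 1047)) = -3253913/(1373*(3840 + 1309)) = -3253913/1373/5149 = -3253913/1373*1/5149 = -3253913/7069577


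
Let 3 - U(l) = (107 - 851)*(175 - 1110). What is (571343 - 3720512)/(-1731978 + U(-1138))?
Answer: 1049723/809205 ≈ 1.2972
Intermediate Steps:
U(l) = -695637 (U(l) = 3 - (107 - 851)*(175 - 1110) = 3 - (-744)*(-935) = 3 - 1*695640 = 3 - 695640 = -695637)
(571343 - 3720512)/(-1731978 + U(-1138)) = (571343 - 3720512)/(-1731978 - 695637) = -3149169/(-2427615) = -3149169*(-1/2427615) = 1049723/809205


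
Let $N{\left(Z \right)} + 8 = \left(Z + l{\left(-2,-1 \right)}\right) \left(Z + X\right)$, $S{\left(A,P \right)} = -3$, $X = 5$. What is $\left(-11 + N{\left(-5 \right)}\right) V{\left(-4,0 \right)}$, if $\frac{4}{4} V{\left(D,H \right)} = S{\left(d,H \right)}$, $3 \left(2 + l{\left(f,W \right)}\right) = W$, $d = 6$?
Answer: $57$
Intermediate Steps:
$l{\left(f,W \right)} = -2 + \frac{W}{3}$
$N{\left(Z \right)} = -8 + \left(5 + Z\right) \left(- \frac{7}{3} + Z\right)$ ($N{\left(Z \right)} = -8 + \left(Z + \left(-2 + \frac{1}{3} \left(-1\right)\right)\right) \left(Z + 5\right) = -8 + \left(Z - \frac{7}{3}\right) \left(5 + Z\right) = -8 + \left(- \frac{7}{3} + Z\right) \left(5 + Z\right) = -8 + \left(5 + Z\right) \left(- \frac{7}{3} + Z\right)$)
$V{\left(D,H \right)} = -3$
$\left(-11 + N{\left(-5 \right)}\right) V{\left(-4,0 \right)} = \left(-11 + \left(- \frac{59}{3} + \left(-5\right)^{2} + \frac{8}{3} \left(-5\right)\right)\right) \left(-3\right) = \left(-11 - 8\right) \left(-3\right) = \left(-19\right) \left(-3\right) = 57$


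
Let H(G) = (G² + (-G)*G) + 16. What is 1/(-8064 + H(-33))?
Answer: -1/8048 ≈ -0.00012425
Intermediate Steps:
H(G) = 16 (H(G) = (G² - G²) + 16 = 0 + 16 = 16)
1/(-8064 + H(-33)) = 1/(-8064 + 16) = 1/(-8048) = -1/8048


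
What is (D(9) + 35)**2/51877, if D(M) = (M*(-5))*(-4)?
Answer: 46225/51877 ≈ 0.89105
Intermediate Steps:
D(M) = 20*M (D(M) = -5*M*(-4) = 20*M)
(D(9) + 35)**2/51877 = (20*9 + 35)**2/51877 = (180 + 35)**2*(1/51877) = 215**2*(1/51877) = 46225*(1/51877) = 46225/51877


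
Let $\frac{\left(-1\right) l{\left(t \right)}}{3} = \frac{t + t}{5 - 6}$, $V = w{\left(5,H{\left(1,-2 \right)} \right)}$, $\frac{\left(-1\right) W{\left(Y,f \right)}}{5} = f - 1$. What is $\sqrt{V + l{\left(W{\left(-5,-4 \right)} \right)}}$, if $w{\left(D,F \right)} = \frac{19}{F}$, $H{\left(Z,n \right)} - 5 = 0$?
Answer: $\frac{\sqrt{3845}}{5} \approx 12.402$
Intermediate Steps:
$H{\left(Z,n \right)} = 5$ ($H{\left(Z,n \right)} = 5 + 0 = 5$)
$W{\left(Y,f \right)} = 5 - 5 f$ ($W{\left(Y,f \right)} = - 5 \left(f - 1\right) = - 5 \left(-1 + f\right) = 5 - 5 f$)
$V = \frac{19}{5} \approx 3.8$
$l{\left(t \right)} = 6 t$ ($l{\left(t \right)} = - 3 \frac{t + t}{5 - 6} = - 3 \frac{2 t}{-1} = - 3 \cdot 2 t \left(-1\right) = - 3 \left(- 2 t\right) = 6 t$)
$\sqrt{V + l{\left(W{\left(-5,-4 \right)} \right)}} = \sqrt{\frac{19}{5} + 6 \left(5 - -20\right)} = \sqrt{\frac{19}{5} + 6 \left(5 + 20\right)} = \sqrt{\frac{19}{5} + 6 \cdot 25} = \sqrt{\frac{19}{5} + 150} = \sqrt{\frac{769}{5}} = \frac{\sqrt{3845}}{5}$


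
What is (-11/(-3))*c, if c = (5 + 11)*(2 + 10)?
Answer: 704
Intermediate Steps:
c = 192 (c = 16*12 = 192)
(-11/(-3))*c = -11/(-3)*192 = -11*(-⅓)*192 = (11/3)*192 = 704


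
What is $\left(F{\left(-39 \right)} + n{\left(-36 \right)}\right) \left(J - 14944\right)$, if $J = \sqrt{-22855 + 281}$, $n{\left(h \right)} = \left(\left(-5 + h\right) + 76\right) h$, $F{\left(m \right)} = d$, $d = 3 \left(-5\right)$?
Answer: $19053600 - 1275 i \sqrt{22574} \approx 1.9054 \cdot 10^{7} - 1.9156 \cdot 10^{5} i$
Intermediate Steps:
$d = -15$
$F{\left(m \right)} = -15$
$n{\left(h \right)} = h \left(71 + h\right)$ ($n{\left(h \right)} = \left(71 + h\right) h = h \left(71 + h\right)$)
$J = i \sqrt{22574}$ ($J = \sqrt{-22574} = i \sqrt{22574} \approx 150.25 i$)
$\left(F{\left(-39 \right)} + n{\left(-36 \right)}\right) \left(J - 14944\right) = \left(-15 - 36 \left(71 - 36\right)\right) \left(i \sqrt{22574} - 14944\right) = \left(-15 - 1260\right) \left(-14944 + i \sqrt{22574}\right) = - 1275 \left(-14944 + i \sqrt{22574}\right) = 19053600 - 1275 i \sqrt{22574}$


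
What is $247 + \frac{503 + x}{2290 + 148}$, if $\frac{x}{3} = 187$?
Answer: $\frac{301625}{1219} \approx 247.44$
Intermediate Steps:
$x = 561$ ($x = 3 \cdot 187 = 561$)
$247 + \frac{503 + x}{2290 + 148} = 247 + \frac{503 + 561}{2290 + 148} = 247 + \frac{1064}{2438} = 247 + 1064 \cdot \frac{1}{2438} = 247 + \frac{532}{1219} = \frac{301625}{1219}$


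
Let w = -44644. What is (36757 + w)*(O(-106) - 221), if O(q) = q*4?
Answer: 5087115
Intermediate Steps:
O(q) = 4*q
(36757 + w)*(O(-106) - 221) = (36757 - 44644)*(4*(-106) - 221) = -7887*(-424 - 221) = -7887*(-645) = 5087115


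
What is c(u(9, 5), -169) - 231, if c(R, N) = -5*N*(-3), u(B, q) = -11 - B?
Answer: -2766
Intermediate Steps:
c(R, N) = 15*N
c(u(9, 5), -169) - 231 = 15*(-169) - 231 = -2535 - 231 = -2766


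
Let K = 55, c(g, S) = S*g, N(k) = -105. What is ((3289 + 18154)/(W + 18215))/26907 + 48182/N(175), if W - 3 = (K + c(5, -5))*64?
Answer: -8702522330899/18964860810 ≈ -458.88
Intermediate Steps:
W = 1923 (W = 3 + (55 - 5*5)*64 = 3 + (55 - 25)*64 = 3 + 30*64 = 3 + 1920 = 1923)
((3289 + 18154)/(W + 18215))/26907 + 48182/N(175) = ((3289 + 18154)/(1923 + 18215))/26907 + 48182/(-105) = (21443/20138)*(1/26907) + 48182*(-1/105) = (21443*(1/20138))*(1/26907) - 48182/105 = (21443/20138)*(1/26907) - 48182/105 = 21443/541853166 - 48182/105 = -8702522330899/18964860810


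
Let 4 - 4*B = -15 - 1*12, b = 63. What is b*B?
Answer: 1953/4 ≈ 488.25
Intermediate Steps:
B = 31/4 (B = 1 - (-15 - 1*12)/4 = 1 - (-15 - 12)/4 = 1 - ¼*(-27) = 1 + 27/4 = 31/4 ≈ 7.7500)
b*B = 63*(31/4) = 1953/4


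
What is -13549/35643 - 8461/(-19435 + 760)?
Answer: 16182616/221877675 ≈ 0.072935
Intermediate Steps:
-13549/35643 - 8461/(-19435 + 760) = -13549*1/35643 - 8461/(-18675) = -13549/35643 - 8461*(-1/18675) = -13549/35643 + 8461/18675 = 16182616/221877675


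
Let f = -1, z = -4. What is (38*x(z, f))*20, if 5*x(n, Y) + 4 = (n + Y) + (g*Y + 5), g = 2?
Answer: -912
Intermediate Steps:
x(n, Y) = ⅕ + n/5 + 3*Y/5 (x(n, Y) = -⅘ + ((n + Y) + (2*Y + 5))/5 = -⅘ + ((Y + n) + (5 + 2*Y))/5 = -⅘ + (5 + n + 3*Y)/5 = -⅘ + (1 + n/5 + 3*Y/5) = ⅕ + n/5 + 3*Y/5)
(38*x(z, f))*20 = (38*(⅕ + (⅕)*(-4) + (⅗)*(-1)))*20 = (38*(⅕ - ⅘ - ⅗))*20 = (38*(-6/5))*20 = -228/5*20 = -912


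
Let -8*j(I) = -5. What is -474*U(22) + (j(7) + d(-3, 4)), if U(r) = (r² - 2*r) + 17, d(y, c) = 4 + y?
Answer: -1732931/8 ≈ -2.1662e+5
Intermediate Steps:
j(I) = 5/8 (j(I) = -⅛*(-5) = 5/8)
U(r) = 17 + r² - 2*r
-474*U(22) + (j(7) + d(-3, 4)) = -474*(17 + 22² - 2*22) + (5/8 + (4 - 3)) = -474*(17 + 484 - 44) + (5/8 + 1) = -474*457 + 13/8 = -216618 + 13/8 = -1732931/8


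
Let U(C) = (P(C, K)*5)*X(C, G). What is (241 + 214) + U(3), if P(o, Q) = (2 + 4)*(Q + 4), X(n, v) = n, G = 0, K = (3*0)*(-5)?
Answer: 815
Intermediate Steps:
K = 0 (K = 0*(-5) = 0)
P(o, Q) = 24 + 6*Q (P(o, Q) = 6*(4 + Q) = 24 + 6*Q)
U(C) = 120*C (U(C) = ((24 + 6*0)*5)*C = ((24 + 0)*5)*C = (24*5)*C = 120*C)
(241 + 214) + U(3) = (241 + 214) + 120*3 = 455 + 360 = 815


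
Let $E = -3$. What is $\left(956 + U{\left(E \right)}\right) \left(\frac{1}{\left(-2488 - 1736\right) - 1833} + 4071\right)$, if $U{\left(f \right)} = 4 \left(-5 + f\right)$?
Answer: $\frac{7594678168}{2019} \approx 3.7616 \cdot 10^{6}$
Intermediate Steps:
$U{\left(f \right)} = -20 + 4 f$
$\left(956 + U{\left(E \right)}\right) \left(\frac{1}{\left(-2488 - 1736\right) - 1833} + 4071\right) = \left(956 + \left(-20 + 4 \left(-3\right)\right)\right) \left(\frac{1}{\left(-2488 - 1736\right) - 1833} + 4071\right) = \left(956 - 32\right) \left(\frac{1}{\left(-2488 - 1736\right) - 1833} + 4071\right) = \left(956 - 32\right) \left(\frac{1}{-4224 - 1833} + 4071\right) = 924 \left(\frac{1}{-6057} + 4071\right) = 924 \left(- \frac{1}{6057} + 4071\right) = 924 \cdot \frac{24658046}{6057} = \frac{7594678168}{2019}$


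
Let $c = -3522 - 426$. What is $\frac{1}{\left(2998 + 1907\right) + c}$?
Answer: $\frac{1}{957} \approx 0.0010449$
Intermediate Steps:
$c = -3948$
$\frac{1}{\left(2998 + 1907\right) + c} = \frac{1}{\left(2998 + 1907\right) - 3948} = \frac{1}{4905 - 3948} = \frac{1}{957}$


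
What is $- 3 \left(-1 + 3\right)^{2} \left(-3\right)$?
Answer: $36$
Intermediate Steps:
$- 3 \left(-1 + 3\right)^{2} \left(-3\right) = - 3 \cdot 2^{2} \left(-3\right) = \left(-3\right) 4 \left(-3\right) = \left(-12\right) \left(-3\right) = 36$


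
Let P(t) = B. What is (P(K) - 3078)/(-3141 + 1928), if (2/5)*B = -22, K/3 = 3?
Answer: 3133/1213 ≈ 2.5829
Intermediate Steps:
K = 9 (K = 3*3 = 9)
B = -55 (B = (5/2)*(-22) = -55)
P(t) = -55
(P(K) - 3078)/(-3141 + 1928) = (-55 - 3078)/(-3141 + 1928) = -3133/(-1213) = -3133*(-1/1213) = 3133/1213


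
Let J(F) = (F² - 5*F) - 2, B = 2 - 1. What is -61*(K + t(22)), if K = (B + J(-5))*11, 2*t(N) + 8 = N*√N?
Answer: -32635 - 671*√22 ≈ -35782.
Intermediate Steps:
t(N) = -4 + N^(3/2)/2 (t(N) = -4 + (N*√N)/2 = -4 + N^(3/2)/2)
B = 1
J(F) = -2 + F² - 5*F
K = 539 (K = (1 + (-2 + (-5)² - 5*(-5)))*11 = (1 + (-2 + 25 + 25))*11 = (1 + 48)*11 = 49*11 = 539)
-61*(K + t(22)) = -61*(539 + (-4 + 22^(3/2)/2)) = -61*(539 + (-4 + (22*√22)/2)) = -61*(539 + (-4 + 11*√22)) = -61*(535 + 11*√22) = -32635 - 671*√22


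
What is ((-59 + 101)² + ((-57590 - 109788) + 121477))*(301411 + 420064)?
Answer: -31843742075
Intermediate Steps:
((-59 + 101)² + ((-57590 - 109788) + 121477))*(301411 + 420064) = (42² + (-167378 + 121477))*721475 = (1764 - 45901)*721475 = -44137*721475 = -31843742075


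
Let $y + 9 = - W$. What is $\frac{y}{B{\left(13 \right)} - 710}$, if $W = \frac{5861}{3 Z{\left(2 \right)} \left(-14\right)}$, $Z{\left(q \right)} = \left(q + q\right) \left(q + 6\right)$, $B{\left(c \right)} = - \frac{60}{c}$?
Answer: $\frac{16211}{2497152} \approx 0.0064918$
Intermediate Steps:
$Z{\left(q \right)} = 2 q \left(6 + q\right)$
$W = - \frac{5861}{1344}$ ($W = \frac{5861}{3 \cdot 2 \cdot 2 \left(6 + 2\right) \left(-14\right)} = \frac{5861}{3 \cdot 2 \cdot 2 \cdot 8 \left(-14\right)} = \frac{5861}{3 \cdot 32 \left(-14\right)} = \frac{5861}{96 \left(-14\right)} = \frac{5861}{-1344} = 5861 \left(- \frac{1}{1344}\right) = - \frac{5861}{1344} \approx -4.3609$)
$y = - \frac{6235}{1344}$ ($y = -9 - - \frac{5861}{1344} = -9 + \frac{5861}{1344} = - \frac{6235}{1344} \approx -4.6391$)
$\frac{y}{B{\left(13 \right)} - 710} = - \frac{6235}{1344 \left(- \frac{60}{13} - 710\right)} = - \frac{6235}{1344 \left(- \frac{9290}{13}\right)} = \left(- \frac{6235}{1344}\right) \left(- \frac{13}{9290}\right) = \frac{16211}{2497152}$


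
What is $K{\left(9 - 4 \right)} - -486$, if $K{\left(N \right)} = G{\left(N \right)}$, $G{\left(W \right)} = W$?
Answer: $491$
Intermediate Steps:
$K{\left(N \right)} = N$
$K{\left(9 - 4 \right)} - -486 = \left(9 - 4\right) - -486 = \left(9 - 4\right) + 486 = 5 + 486 = 491$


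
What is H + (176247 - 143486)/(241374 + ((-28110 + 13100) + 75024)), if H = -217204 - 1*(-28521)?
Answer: -56866759243/301388 ≈ -1.8868e+5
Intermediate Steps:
H = -188683 (H = -217204 + 28521 = -188683)
H + (176247 - 143486)/(241374 + ((-28110 + 13100) + 75024)) = -188683 + (176247 - 143486)/(241374 + ((-28110 + 13100) + 75024)) = -188683 + 32761/(241374 + (-15010 + 75024)) = -188683 + 32761/(241374 + 60014) = -188683 + 32761/301388 = -56866759243/301388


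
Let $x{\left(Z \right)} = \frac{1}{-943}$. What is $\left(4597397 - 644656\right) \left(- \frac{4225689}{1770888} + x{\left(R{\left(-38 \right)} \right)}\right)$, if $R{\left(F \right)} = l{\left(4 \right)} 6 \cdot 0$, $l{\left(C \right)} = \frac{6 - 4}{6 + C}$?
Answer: $- \frac{5252659979276905}{556649128} \approx -9.4362 \cdot 10^{6}$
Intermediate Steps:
$l{\left(C \right)} = \frac{2}{6 + C}$
$R{\left(F \right)} = 0$ ($R{\left(F \right)} = \frac{2}{6 + 4} \cdot 6 \cdot 0 = \frac{2}{10} \cdot 6 \cdot 0 = 2 \cdot \frac{1}{10} \cdot 6 \cdot 0 = \frac{1}{5} \cdot 6 \cdot 0 = \frac{6}{5} \cdot 0 = 0$)
$x{\left(Z \right)} = - \frac{1}{943}$
$\left(4597397 - 644656\right) \left(- \frac{4225689}{1770888} + x{\left(R{\left(-38 \right)} \right)}\right) = \left(4597397 - 644656\right) \left(- \frac{4225689}{1770888} - \frac{1}{943}\right) = 3952741 \left(\left(-4225689\right) \frac{1}{1770888} - \frac{1}{943}\right) = 3952741 \left(- \frac{1408563}{590296} - \frac{1}{943}\right) = 3952741 \left(- \frac{1328865205}{556649128}\right) = - \frac{5252659979276905}{556649128}$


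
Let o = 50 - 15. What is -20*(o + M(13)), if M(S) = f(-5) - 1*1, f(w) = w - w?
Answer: -680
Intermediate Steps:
f(w) = 0
M(S) = -1 (M(S) = 0 - 1*1 = 0 - 1 = -1)
o = 35
-20*(o + M(13)) = -20*(35 - 1) = -20*34 = -680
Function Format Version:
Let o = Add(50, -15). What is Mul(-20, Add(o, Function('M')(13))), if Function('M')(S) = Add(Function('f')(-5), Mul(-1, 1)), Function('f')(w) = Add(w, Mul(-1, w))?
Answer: -680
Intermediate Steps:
Function('f')(w) = 0
Function('M')(S) = -1 (Function('M')(S) = Add(0, Mul(-1, 1)) = Add(0, -1) = -1)
o = 35
Mul(-20, Add(o, Function('M')(13))) = Mul(-20, Add(35, -1)) = Mul(-20, 34) = -680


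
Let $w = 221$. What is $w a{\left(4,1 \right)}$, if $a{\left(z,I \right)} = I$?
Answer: $221$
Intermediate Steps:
$w a{\left(4,1 \right)} = 221 \cdot 1 = 221$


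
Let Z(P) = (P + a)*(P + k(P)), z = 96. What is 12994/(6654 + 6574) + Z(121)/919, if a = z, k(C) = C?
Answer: 353298339/6078266 ≈ 58.125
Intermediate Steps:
a = 96
Z(P) = 2*P*(96 + P) (Z(P) = (P + 96)*(P + P) = (96 + P)*(2*P) = 2*P*(96 + P))
12994/(6654 + 6574) + Z(121)/919 = 12994/(6654 + 6574) + (2*121*(96 + 121))/919 = 12994/13228 + (2*121*217)*(1/919) = 12994*(1/13228) + 52514*(1/919) = 6497/6614 + 52514/919 = 353298339/6078266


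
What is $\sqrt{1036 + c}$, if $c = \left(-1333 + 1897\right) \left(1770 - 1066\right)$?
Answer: $2 \sqrt{99523} \approx 630.95$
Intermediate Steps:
$c = 397056$ ($c = 564 \cdot 704 = 397056$)
$\sqrt{1036 + c} = \sqrt{1036 + 397056} = \sqrt{398092} = 2 \sqrt{99523}$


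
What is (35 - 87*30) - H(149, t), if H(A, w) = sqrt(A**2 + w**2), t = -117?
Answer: -2575 - sqrt(35890) ≈ -2764.4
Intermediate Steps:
(35 - 87*30) - H(149, t) = (35 - 87*30) - sqrt(149**2 + (-117)**2) = (35 - 2610) - sqrt(22201 + 13689) = -2575 - sqrt(35890)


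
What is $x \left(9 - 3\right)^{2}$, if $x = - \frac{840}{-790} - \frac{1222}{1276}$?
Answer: $\frac{95814}{25201} \approx 3.802$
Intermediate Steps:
$x = \frac{5323}{50402}$ ($x = \left(-840\right) \left(- \frac{1}{790}\right) - \frac{611}{638} = \frac{84}{79} - \frac{611}{638} = \frac{5323}{50402} \approx 0.10561$)
$x \left(9 - 3\right)^{2} = \frac{5323 \left(9 - 3\right)^{2}}{50402} = \frac{5323 \cdot 6^{2}}{50402} = \frac{5323}{50402} \cdot 36 = \frac{95814}{25201}$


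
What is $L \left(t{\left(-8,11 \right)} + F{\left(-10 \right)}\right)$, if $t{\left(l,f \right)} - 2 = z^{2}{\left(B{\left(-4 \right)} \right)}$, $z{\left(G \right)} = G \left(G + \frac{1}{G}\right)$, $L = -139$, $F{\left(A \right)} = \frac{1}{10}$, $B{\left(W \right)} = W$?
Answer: $- \frac{404629}{10} \approx -40463.0$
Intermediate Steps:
$F{\left(A \right)} = \frac{1}{10}$
$t{\left(l,f \right)} = 291$ ($t{\left(l,f \right)} = 2 + \left(1 + \left(-4\right)^{2}\right)^{2} = 2 + \left(1 + 16\right)^{2} = 2 + 17^{2} = 2 + 289 = 291$)
$L \left(t{\left(-8,11 \right)} + F{\left(-10 \right)}\right) = - 139 \left(291 + \frac{1}{10}\right) = \left(-139\right) \frac{2911}{10} = - \frac{404629}{10}$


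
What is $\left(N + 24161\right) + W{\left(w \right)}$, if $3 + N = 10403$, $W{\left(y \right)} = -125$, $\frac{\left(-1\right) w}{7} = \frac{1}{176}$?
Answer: $34436$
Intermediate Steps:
$w = - \frac{7}{176} \approx -0.039773$
$N = 10400$ ($N = -3 + 10403 = 10400$)
$\left(N + 24161\right) + W{\left(w \right)} = \left(10400 + 24161\right) - 125 = 34561 - 125 = 34436$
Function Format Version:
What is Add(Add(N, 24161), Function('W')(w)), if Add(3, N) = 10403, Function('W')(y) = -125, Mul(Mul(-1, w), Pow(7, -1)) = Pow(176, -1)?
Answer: 34436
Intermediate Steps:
w = Rational(-7, 176) (w = Mul(-7, Pow(176, -1)) = Mul(-7, Rational(1, 176)) = Rational(-7, 176) ≈ -0.039773)
N = 10400 (N = Add(-3, 10403) = 10400)
Add(Add(N, 24161), Function('W')(w)) = Add(Add(10400, 24161), -125) = Add(34561, -125) = 34436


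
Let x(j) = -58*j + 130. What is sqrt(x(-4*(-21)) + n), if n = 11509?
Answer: sqrt(6767) ≈ 82.262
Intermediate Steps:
x(j) = 130 - 58*j
sqrt(x(-4*(-21)) + n) = sqrt((130 - (-232)*(-21)) + 11509) = sqrt((130 - 58*84) + 11509) = sqrt((130 - 4872) + 11509) = sqrt(-4742 + 11509) = sqrt(6767)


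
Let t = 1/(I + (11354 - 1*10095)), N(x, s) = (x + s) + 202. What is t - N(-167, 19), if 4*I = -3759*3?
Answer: -337018/6241 ≈ -54.001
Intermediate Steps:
N(x, s) = 202 + s + x (N(x, s) = (s + x) + 202 = 202 + s + x)
I = -11277/4 (I = (-3759*3)/4 = (1/4)*(-11277) = -11277/4 ≈ -2819.3)
t = -4/6241 (t = 1/(-11277/4 + (11354 - 1*10095)) = 1/(-11277/4 + (11354 - 10095)) = 1/(-11277/4 + 1259) = 1/(-6241/4) = -4/6241 ≈ -0.00064092)
t - N(-167, 19) = -4/6241 - (202 + 19 - 167) = -4/6241 - 1*54 = -4/6241 - 54 = -337018/6241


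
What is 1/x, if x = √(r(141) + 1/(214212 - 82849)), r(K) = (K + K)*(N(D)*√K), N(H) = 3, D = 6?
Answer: √131363/√(1 + 111133098*√141) ≈ 0.0099772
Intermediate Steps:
r(K) = 6*K^(3/2) (r(K) = (K + K)*(3*√K) = (2*K)*(3*√K) = 6*K^(3/2))
x = √(1/131363 + 846*√141) (x = √(6*141^(3/2) + 1/(214212 - 82849)) = √(6*(141*√141) + 1/131363) = √(846*√141 + 1/131363) = √(1/131363 + 846*√141) ≈ 100.23)
1/x = 1/(√(131363 + 14598777152574*√141)/131363) = 131363/√(131363 + 14598777152574*√141)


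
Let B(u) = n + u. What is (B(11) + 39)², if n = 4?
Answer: 2916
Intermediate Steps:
B(u) = 4 + u
(B(11) + 39)² = ((4 + 11) + 39)² = (15 + 39)² = 54² = 2916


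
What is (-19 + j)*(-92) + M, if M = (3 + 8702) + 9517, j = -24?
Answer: 22178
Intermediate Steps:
M = 18222 (M = 8705 + 9517 = 18222)
(-19 + j)*(-92) + M = (-19 - 24)*(-92) + 18222 = -43*(-92) + 18222 = 3956 + 18222 = 22178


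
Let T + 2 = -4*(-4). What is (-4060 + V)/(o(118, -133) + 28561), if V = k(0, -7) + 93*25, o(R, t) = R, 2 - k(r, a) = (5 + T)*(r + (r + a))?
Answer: -1600/28679 ≈ -0.055790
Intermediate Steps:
T = 14 (T = -2 - 4*(-4) = -2 + 16 = 14)
k(r, a) = 2 - 38*r - 19*a (k(r, a) = 2 - (5 + 14)*(r + (r + a)) = 2 - 19*(r + (a + r)) = 2 - 19*(a + 2*r) = 2 - (19*a + 38*r) = 2 + (-38*r - 19*a) = 2 - 38*r - 19*a)
V = 2460 (V = (2 - 38*0 - 19*(-7)) + 93*25 = (2 + 0 + 133) + 2325 = 135 + 2325 = 2460)
(-4060 + V)/(o(118, -133) + 28561) = (-4060 + 2460)/(118 + 28561) = -1600/28679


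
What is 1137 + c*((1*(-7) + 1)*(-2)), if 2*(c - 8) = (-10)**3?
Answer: -4767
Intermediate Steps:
c = -492 (c = 8 + (1/2)*(-10)**3 = 8 + (1/2)*(-1000) = 8 - 500 = -492)
1137 + c*((1*(-7) + 1)*(-2)) = 1137 - 492*(1*(-7) + 1)*(-2) = 1137 - 492*(-7 + 1)*(-2) = 1137 - (-2952)*(-2) = 1137 - 492*12 = 1137 - 5904 = -4767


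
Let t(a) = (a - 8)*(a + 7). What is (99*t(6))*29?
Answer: -74646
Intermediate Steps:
t(a) = (-8 + a)*(7 + a)
(99*t(6))*29 = (99*(-56 + 6² - 1*6))*29 = (99*(-56 + 36 - 6))*29 = (99*(-26))*29 = -2574*29 = -74646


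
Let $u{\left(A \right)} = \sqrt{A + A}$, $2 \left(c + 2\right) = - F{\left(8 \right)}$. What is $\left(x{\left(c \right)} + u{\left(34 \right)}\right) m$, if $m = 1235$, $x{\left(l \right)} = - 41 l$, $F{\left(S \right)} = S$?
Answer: $303810 + 2470 \sqrt{17} \approx 3.1399 \cdot 10^{5}$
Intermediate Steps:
$c = -6$ ($c = -2 + \frac{\left(-1\right) 8}{2} = -2 + \frac{1}{2} \left(-8\right) = -2 - 4 = -6$)
$u{\left(A \right)} = \sqrt{2} \sqrt{A}$ ($u{\left(A \right)} = \sqrt{2 A} = \sqrt{2} \sqrt{A}$)
$\left(x{\left(c \right)} + u{\left(34 \right)}\right) m = \left(\left(-41\right) \left(-6\right) + \sqrt{2} \sqrt{34}\right) 1235 = \left(246 + 2 \sqrt{17}\right) 1235 = 303810 + 2470 \sqrt{17}$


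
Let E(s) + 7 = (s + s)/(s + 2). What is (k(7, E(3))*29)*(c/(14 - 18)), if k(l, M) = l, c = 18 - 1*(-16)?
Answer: -3451/2 ≈ -1725.5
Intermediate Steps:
E(s) = -7 + 2*s/(2 + s) (E(s) = -7 + (s + s)/(s + 2) = -7 + (2*s)/(2 + s) = -7 + 2*s/(2 + s))
c = 34 (c = 18 + 16 = 34)
(k(7, E(3))*29)*(c/(14 - 18)) = (7*29)*(34/(14 - 18)) = 203*(34/(-4)) = 203*(34*(-¼)) = 203*(-17/2) = -3451/2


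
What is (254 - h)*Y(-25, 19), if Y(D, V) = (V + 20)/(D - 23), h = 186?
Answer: -221/4 ≈ -55.250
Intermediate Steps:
Y(D, V) = (20 + V)/(-23 + D)
(254 - h)*Y(-25, 19) = (254 - 1*186)*((20 + 19)/(-23 - 25)) = (254 - 186)*(39/(-48)) = 68*(-1/48*39) = 68*(-13/16) = -221/4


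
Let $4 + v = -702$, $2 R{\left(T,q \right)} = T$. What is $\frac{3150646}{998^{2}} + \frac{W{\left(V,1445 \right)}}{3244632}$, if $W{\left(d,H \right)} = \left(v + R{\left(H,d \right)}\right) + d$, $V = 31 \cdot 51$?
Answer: $\frac{1704046324777}{538611075088} \approx 3.1638$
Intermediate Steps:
$R{\left(T,q \right)} = \frac{T}{2}$
$v = -706$ ($v = -4 - 702 = -706$)
$V = 1581$
$W{\left(d,H \right)} = -706 + d + \frac{H}{2}$ ($W{\left(d,H \right)} = \left(-706 + \frac{H}{2}\right) + d = -706 + d + \frac{H}{2}$)
$\frac{3150646}{998^{2}} + \frac{W{\left(V,1445 \right)}}{3244632} = \frac{3150646}{998^{2}} + \frac{-706 + 1581 + \frac{1}{2} \cdot 1445}{3244632} = \frac{3150646}{996004} + \left(-706 + 1581 + \frac{1445}{2}\right) \frac{1}{3244632} = 3150646 \cdot \frac{1}{996004} + \frac{3195}{2} \cdot \frac{1}{3244632} = \frac{1575323}{498002} + \frac{1065}{2163088} = \frac{1704046324777}{538611075088}$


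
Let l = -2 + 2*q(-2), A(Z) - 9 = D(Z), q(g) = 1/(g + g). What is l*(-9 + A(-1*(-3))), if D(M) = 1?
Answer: -5/2 ≈ -2.5000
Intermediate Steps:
q(g) = 1/(2*g)
A(Z) = 10 (A(Z) = 9 + 1 = 10)
l = -5/2 (l = -2 + 2*((½)/(-2)) = -2 + 2*((½)*(-½)) = -2 + 2*(-¼) = -2 - ½ = -5/2 ≈ -2.5000)
l*(-9 + A(-1*(-3))) = -5*(-9 + 10)/2 = -5/2*1 = -5/2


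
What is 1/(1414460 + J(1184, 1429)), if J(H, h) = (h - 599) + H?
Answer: 1/1416474 ≈ 7.0598e-7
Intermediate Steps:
J(H, h) = -599 + H + h (J(H, h) = (-599 + h) + H = -599 + H + h)
1/(1414460 + J(1184, 1429)) = 1/(1414460 + (-599 + 1184 + 1429)) = 1/(1414460 + 2014) = 1/1416474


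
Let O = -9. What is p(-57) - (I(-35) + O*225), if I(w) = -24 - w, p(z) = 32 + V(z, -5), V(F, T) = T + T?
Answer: 2036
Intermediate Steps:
V(F, T) = 2*T
p(z) = 22 (p(z) = 32 + 2*(-5) = 32 - 10 = 22)
p(-57) - (I(-35) + O*225) = 22 - ((-24 - 1*(-35)) - 9*225) = 22 - ((-24 + 35) - 2025) = 22 - (11 - 2025) = 22 - 1*(-2014) = 22 + 2014 = 2036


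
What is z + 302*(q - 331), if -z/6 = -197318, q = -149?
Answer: 1038948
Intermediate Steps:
z = 1183908 (z = -6*(-197318) = 1183908)
z + 302*(q - 331) = 1183908 + 302*(-149 - 331) = 1183908 + 302*(-480) = 1183908 - 144960 = 1038948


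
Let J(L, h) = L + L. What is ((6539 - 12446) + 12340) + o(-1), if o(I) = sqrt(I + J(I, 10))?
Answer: 6433 + I*sqrt(3) ≈ 6433.0 + 1.732*I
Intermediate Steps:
J(L, h) = 2*L
o(I) = sqrt(3)*sqrt(I) (o(I) = sqrt(I + 2*I) = sqrt(3*I) = sqrt(3)*sqrt(I))
((6539 - 12446) + 12340) + o(-1) = ((6539 - 12446) + 12340) + sqrt(3)*sqrt(-1) = (-5907 + 12340) + sqrt(3)*I = 6433 + I*sqrt(3)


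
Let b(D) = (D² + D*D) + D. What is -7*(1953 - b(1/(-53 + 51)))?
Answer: -13671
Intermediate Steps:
b(D) = D + 2*D² (b(D) = (D² + D²) + D = 2*D² + D = D + 2*D²)
-7*(1953 - b(1/(-53 + 51))) = -7*(1953 - (1 + 2/(-53 + 51))/(-53 + 51)) = -7*(1953 - (1 + 2/(-2))/(-2)) = -7*(1953 - (-1)*(1 + 2*(-½))/2) = -7*(1953 - (-1)*(1 - 1)/2) = -7*(1953 - (-1)*0/2) = -7*(1953 - 1*0) = -7*(1953 + 0) = -7*1953 = -13671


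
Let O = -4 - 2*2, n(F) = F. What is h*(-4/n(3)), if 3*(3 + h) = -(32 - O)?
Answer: 196/9 ≈ 21.778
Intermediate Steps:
O = -8 (O = -4 - 4 = -8)
h = -49/3 (h = -3 + (-(32 - 1*(-8)))/3 = -3 + (-(32 + 8))/3 = -3 + (-1*40)/3 = -3 + (1/3)*(-40) = -3 - 40/3 = -49/3 ≈ -16.333)
h*(-4/n(3)) = -(-196)/(3*3) = -49/3*(-4/3) = 196/9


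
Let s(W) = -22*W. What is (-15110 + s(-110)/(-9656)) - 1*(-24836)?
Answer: 23477959/2414 ≈ 9725.8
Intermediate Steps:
(-15110 + s(-110)/(-9656)) - 1*(-24836) = (-15110 - 22*(-110)/(-9656)) - 1*(-24836) = (-15110 + 2420*(-1/9656)) + 24836 = (-15110 - 605/2414) + 24836 = -36476145/2414 + 24836 = 23477959/2414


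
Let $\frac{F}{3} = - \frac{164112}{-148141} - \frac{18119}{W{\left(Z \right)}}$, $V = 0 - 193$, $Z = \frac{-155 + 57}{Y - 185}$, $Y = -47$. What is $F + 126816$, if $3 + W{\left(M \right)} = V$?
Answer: $\frac{527190316167}{4147948} \approx 1.271 \cdot 10^{5}$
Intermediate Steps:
$Z = \frac{49}{116}$ ($Z = \frac{-155 + 57}{-47 - 185} = - \frac{98}{-232} = \left(-98\right) \left(- \frac{1}{232}\right) = \frac{49}{116} \approx 0.42241$)
$V = -193$
$W{\left(M \right)} = -196$ ($W{\left(M \right)} = -3 - 193 = -196$)
$F = \frac{1164142599}{4147948}$ ($F = 3 \left(- \frac{164112}{-148141} - \frac{18119}{-196}\right) = 3 \left(\left(-164112\right) \left(- \frac{1}{148141}\right) - - \frac{18119}{196}\right) = 3 \left(\frac{164112}{148141} + \frac{18119}{196}\right) = 3 \cdot \frac{388047533}{4147948} = \frac{1164142599}{4147948} \approx 280.66$)
$F + 126816 = \frac{1164142599}{4147948} + 126816 = \frac{527190316167}{4147948}$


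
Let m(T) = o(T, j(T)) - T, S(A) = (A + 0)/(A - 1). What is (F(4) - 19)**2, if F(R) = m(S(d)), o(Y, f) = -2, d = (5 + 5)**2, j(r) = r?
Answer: 4748041/9801 ≈ 484.44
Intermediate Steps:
d = 100 (d = 10**2 = 100)
S(A) = A/(-1 + A)
m(T) = -2 - T
F(R) = -298/99 (F(R) = -2 - 100/(-1 + 100) = -2 - 100/99 = -298/99)
(F(4) - 19)**2 = (-298/99 - 19)**2 = (-2179/99)**2 = 4748041/9801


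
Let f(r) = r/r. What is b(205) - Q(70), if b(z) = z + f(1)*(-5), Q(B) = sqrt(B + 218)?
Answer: 200 - 12*sqrt(2) ≈ 183.03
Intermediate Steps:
Q(B) = sqrt(218 + B)
f(r) = 1
b(z) = -5 + z (b(z) = z + 1*(-5) = z - 5 = -5 + z)
b(205) - Q(70) = (-5 + 205) - sqrt(218 + 70) = 200 - sqrt(288) = 200 - 12*sqrt(2)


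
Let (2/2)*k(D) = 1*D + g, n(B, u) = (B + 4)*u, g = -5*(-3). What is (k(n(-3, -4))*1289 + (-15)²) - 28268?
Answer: -13864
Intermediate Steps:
g = 15
n(B, u) = u*(4 + B) (n(B, u) = (4 + B)*u = u*(4 + B))
k(D) = 15 + D (k(D) = 1*D + 15 = D + 15 = 15 + D)
(k(n(-3, -4))*1289 + (-15)²) - 28268 = ((15 - 4*(4 - 3))*1289 + (-15)²) - 28268 = ((15 - 4*1)*1289 + 225) - 28268 = ((15 - 4)*1289 + 225) - 28268 = (11*1289 + 225) - 28268 = (14179 + 225) - 28268 = 14404 - 28268 = -13864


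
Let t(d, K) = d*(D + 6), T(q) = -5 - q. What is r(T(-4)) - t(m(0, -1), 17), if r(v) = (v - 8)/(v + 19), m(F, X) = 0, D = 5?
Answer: -½ ≈ -0.50000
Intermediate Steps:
t(d, K) = 11*d (t(d, K) = d*(5 + 6) = d*11 = 11*d)
r(v) = (-8 + v)/(19 + v)
r(T(-4)) - t(m(0, -1), 17) = (-8 + (-5 - 1*(-4)))/(19 + (-5 - 1*(-4))) - 11*0 = (-8 + (-5 + 4))/(19 + (-5 + 4)) - 1*0 = (-8 - 1)/(19 - 1) + 0 = -9/18 + 0 = (1/18)*(-9) + 0 = -½ + 0 = -½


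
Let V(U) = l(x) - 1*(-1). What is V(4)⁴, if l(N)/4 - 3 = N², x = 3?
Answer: 5764801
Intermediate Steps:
l(N) = 12 + 4*N²
V(U) = 49 (V(U) = (12 + 4*3²) - 1*(-1) = (12 + 4*9) + 1 = (12 + 36) + 1 = 48 + 1 = 49)
V(4)⁴ = 49⁴ = 5764801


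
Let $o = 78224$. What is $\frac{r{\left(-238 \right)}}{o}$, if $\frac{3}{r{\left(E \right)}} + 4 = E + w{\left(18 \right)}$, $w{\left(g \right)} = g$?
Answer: $- \frac{3}{17522176} \approx -1.7121 \cdot 10^{-7}$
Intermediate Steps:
$r{\left(E \right)} = \frac{3}{14 + E}$ ($r{\left(E \right)} = \frac{3}{-4 + \left(E + 18\right)} = \frac{3}{-4 + \left(18 + E\right)} = \frac{3}{14 + E}$)
$\frac{r{\left(-238 \right)}}{o} = \frac{3 \frac{1}{14 - 238}}{78224} = \frac{3}{-224} \cdot \frac{1}{78224} = 3 \left(- \frac{1}{224}\right) \frac{1}{78224} = \left(- \frac{3}{224}\right) \frac{1}{78224} = - \frac{3}{17522176}$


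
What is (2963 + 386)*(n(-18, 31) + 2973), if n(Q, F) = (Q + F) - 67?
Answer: 9775731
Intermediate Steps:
n(Q, F) = -67 + F + Q (n(Q, F) = (F + Q) - 67 = -67 + F + Q)
(2963 + 386)*(n(-18, 31) + 2973) = (2963 + 386)*((-67 + 31 - 18) + 2973) = 3349*(-54 + 2973) = 3349*2919 = 9775731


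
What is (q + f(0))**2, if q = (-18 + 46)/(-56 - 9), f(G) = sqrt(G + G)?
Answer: 784/4225 ≈ 0.18556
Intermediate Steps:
f(G) = sqrt(2)*sqrt(G) (f(G) = sqrt(2*G) = sqrt(2)*sqrt(G))
q = -28/65 (q = 28/(-65) = 28*(-1/65) = -28/65 ≈ -0.43077)
(q + f(0))**2 = (-28/65 + sqrt(2)*sqrt(0))**2 = (-28/65 + sqrt(2)*0)**2 = (-28/65 + 0)**2 = (-28/65)**2 = 784/4225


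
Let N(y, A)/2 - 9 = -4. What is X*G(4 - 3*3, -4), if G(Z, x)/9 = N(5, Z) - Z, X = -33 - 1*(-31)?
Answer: -270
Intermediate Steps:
N(y, A) = 10 (N(y, A) = 18 + 2*(-4) = 18 - 8 = 10)
X = -2 (X = -33 + 31 = -2)
G(Z, x) = 90 - 9*Z (G(Z, x) = 9*(10 - Z) = 90 - 9*Z)
X*G(4 - 3*3, -4) = -2*(90 - 9*(4 - 3*3)) = -2*(90 - 9*(4 - 9)) = -2*(90 - 9*(-5)) = -2*(90 + 45) = -2*135 = -270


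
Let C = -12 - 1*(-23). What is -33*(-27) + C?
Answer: 902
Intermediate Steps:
C = 11 (C = -12 + 23 = 11)
-33*(-27) + C = -33*(-27) + 11 = 891 + 11 = 902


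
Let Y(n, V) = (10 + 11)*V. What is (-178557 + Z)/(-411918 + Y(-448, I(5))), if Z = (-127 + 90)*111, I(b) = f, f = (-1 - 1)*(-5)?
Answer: 15222/34309 ≈ 0.44367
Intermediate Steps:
f = 10 (f = -2*(-5) = 10)
I(b) = 10
Z = -4107 (Z = -37*111 = -4107)
Y(n, V) = 21*V
(-178557 + Z)/(-411918 + Y(-448, I(5))) = (-178557 - 4107)/(-411918 + 21*10) = -182664/(-411918 + 210) = -182664/(-411708) = -182664*(-1/411708) = 15222/34309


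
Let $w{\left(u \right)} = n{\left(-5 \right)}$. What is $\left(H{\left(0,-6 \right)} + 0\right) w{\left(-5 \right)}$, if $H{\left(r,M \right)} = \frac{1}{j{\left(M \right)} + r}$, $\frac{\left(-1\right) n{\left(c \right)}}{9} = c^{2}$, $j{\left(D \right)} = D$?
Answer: $\frac{75}{2} \approx 37.5$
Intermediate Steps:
$n{\left(c \right)} = - 9 c^{2}$
$w{\left(u \right)} = -225$ ($w{\left(u \right)} = - 9 \left(-5\right)^{2} = \left(-9\right) 25 = -225$)
$H{\left(r,M \right)} = \frac{1}{M + r}$
$\left(H{\left(0,-6 \right)} + 0\right) w{\left(-5 \right)} = \left(\frac{1}{-6 + 0} + 0\right) \left(-225\right) = \left(\frac{1}{-6} + 0\right) \left(-225\right) = \left(- \frac{1}{6} + 0\right) \left(-225\right) = \left(- \frac{1}{6}\right) \left(-225\right) = \frac{75}{2}$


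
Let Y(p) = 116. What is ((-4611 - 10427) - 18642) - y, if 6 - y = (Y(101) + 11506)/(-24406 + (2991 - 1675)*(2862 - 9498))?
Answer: -147500590837/4378691 ≈ -33686.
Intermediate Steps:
y = 26277957/4378691 (y = 6 - (116 + 11506)/(-24406 + (2991 - 1675)*(2862 - 9498)) = 6 - 11622/(-24406 + 1316*(-6636)) = 6 - 11622/(-24406 - 8732976) = 6 - 11622/(-8757382) = 6 - 11622*(-1)/8757382 = 6 - 1*(-5811/4378691) = 6 + 5811/4378691 = 26277957/4378691 ≈ 6.0013)
((-4611 - 10427) - 18642) - y = ((-4611 - 10427) - 18642) - 1*26277957/4378691 = (-15038 - 18642) - 26277957/4378691 = -33680 - 26277957/4378691 = -147500590837/4378691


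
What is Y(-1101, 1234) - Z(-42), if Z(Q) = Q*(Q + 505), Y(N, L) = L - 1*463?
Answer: 20217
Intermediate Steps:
Y(N, L) = -463 + L (Y(N, L) = L - 463 = -463 + L)
Z(Q) = Q*(505 + Q)
Y(-1101, 1234) - Z(-42) = (-463 + 1234) - (-42)*(505 - 42) = 771 - (-42)*463 = 771 - 1*(-19446) = 771 + 19446 = 20217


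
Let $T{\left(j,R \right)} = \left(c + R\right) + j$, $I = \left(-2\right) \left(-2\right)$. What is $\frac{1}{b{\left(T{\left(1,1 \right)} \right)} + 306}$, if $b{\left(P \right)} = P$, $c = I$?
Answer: $\frac{1}{312} \approx 0.0032051$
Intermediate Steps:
$I = 4$
$c = 4$
$T{\left(j,R \right)} = 4 + R + j$ ($T{\left(j,R \right)} = \left(4 + R\right) + j = 4 + R + j$)
$\frac{1}{b{\left(T{\left(1,1 \right)} \right)} + 306} = \frac{1}{\left(4 + 1 + 1\right) + 306} = \frac{1}{6 + 306} = \frac{1}{312}$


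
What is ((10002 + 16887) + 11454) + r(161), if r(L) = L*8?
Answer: 39631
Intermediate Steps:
r(L) = 8*L
((10002 + 16887) + 11454) + r(161) = ((10002 + 16887) + 11454) + 8*161 = (26889 + 11454) + 1288 = 38343 + 1288 = 39631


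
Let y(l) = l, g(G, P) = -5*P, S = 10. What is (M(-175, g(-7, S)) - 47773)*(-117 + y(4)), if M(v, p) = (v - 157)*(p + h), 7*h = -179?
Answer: 17942479/7 ≈ 2.5632e+6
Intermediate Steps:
h = -179/7 (h = (⅐)*(-179) = -179/7 ≈ -25.571)
M(v, p) = (-157 + v)*(-179/7 + p) (M(v, p) = (v - 157)*(p - 179/7) = (-157 + v)*(-179/7 + p))
(M(-175, g(-7, S)) - 47773)*(-117 + y(4)) = ((28103/7 - (-785)*10 - 179/7*(-175) - 5*10*(-175)) - 47773)*(-117 + 4) = ((28103/7 - 157*(-50) + 4475 - 50*(-175)) - 47773)*(-113) = ((28103/7 + 7850 + 4475 + 8750) - 47773)*(-113) = (175628/7 - 47773)*(-113) = -158783/7*(-113) = 17942479/7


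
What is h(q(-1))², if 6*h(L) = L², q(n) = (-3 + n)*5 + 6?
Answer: 9604/9 ≈ 1067.1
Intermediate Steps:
q(n) = -9 + 5*n (q(n) = (-15 + 5*n) + 6 = -9 + 5*n)
h(L) = L²/6
h(q(-1))² = ((-9 + 5*(-1))²/6)² = ((-9 - 5)²/6)² = ((⅙)*(-14)²)² = ((⅙)*196)² = (98/3)² = 9604/9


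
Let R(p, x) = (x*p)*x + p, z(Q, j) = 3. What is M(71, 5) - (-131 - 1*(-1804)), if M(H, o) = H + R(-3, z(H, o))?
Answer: -1632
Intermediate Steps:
R(p, x) = p + p*x² (R(p, x) = (p*x)*x + p = p*x² + p = p + p*x²)
M(H, o) = -30 + H (M(H, o) = H - 3*(1 + 3²) = H - 3*(1 + 9) = H - 3*10 = H - 30 = -30 + H)
M(71, 5) - (-131 - 1*(-1804)) = (-30 + 71) - (-131 - 1*(-1804)) = 41 - (-131 + 1804) = 41 - 1*1673 = 41 - 1673 = -1632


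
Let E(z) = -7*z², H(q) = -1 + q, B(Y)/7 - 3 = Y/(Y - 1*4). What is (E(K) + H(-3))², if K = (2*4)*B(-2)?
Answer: 4819061095696/81 ≈ 5.9495e+10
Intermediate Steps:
B(Y) = 21 + 7*Y/(-4 + Y) (B(Y) = 21 + 7*(Y/(Y - 1*4)) = 21 + 7*(Y/(Y - 4)) = 21 + 7*(Y/(-4 + Y)) = 21 + 7*Y/(-4 + Y))
K = 560/3 (K = (2*4)*(28*(-3 - 2)/(-4 - 2)) = 8*(28*(-5)/(-6)) = 8*(28*(-⅙)*(-5)) = 8*(70/3) = 560/3 ≈ 186.67)
(E(K) + H(-3))² = (-7*(560/3)² + (-1 - 3))² = (-7*313600/9 - 4)² = (-2195200/9 - 4)² = (-2195236/9)² = 4819061095696/81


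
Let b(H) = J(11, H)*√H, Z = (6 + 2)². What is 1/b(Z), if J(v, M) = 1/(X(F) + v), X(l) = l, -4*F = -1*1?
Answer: 45/32 ≈ 1.4063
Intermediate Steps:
F = ¼ (F = -(-1)/4 = -¼*(-1) = ¼ ≈ 0.25000)
J(v, M) = 1/(¼ + v)
Z = 64 (Z = 8² = 64)
b(H) = 4*√H/45 (b(H) = (4/(1 + 4*11))*√H = (4/(1 + 44))*√H = (4/45)*√H = (4*(1/45))*√H = 4*√H/45)
1/b(Z) = 1/(4*√64/45) = 1/((4/45)*8) = 1/(32/45) = 45/32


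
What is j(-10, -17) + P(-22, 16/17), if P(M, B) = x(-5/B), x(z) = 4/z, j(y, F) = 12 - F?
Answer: 2401/85 ≈ 28.247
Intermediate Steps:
P(M, B) = -4*B/5 (P(M, B) = 4/((-5/B)) = 4*(-B/5) = -4*B/5)
j(-10, -17) + P(-22, 16/17) = (12 - 1*(-17)) - 64/(5*17) = (12 + 17) - 64/(5*17) = 29 - 4/5*16/17 = 29 - 64/85 = 2401/85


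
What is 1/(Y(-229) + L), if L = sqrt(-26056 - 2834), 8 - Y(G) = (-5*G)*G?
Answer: 262213/68755686259 - 3*I*sqrt(3210)/68755686259 ≈ 3.8137e-6 - 2.4721e-9*I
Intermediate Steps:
Y(G) = 8 + 5*G**2 (Y(G) = 8 - (-5*G)*G = 8 - (-5)*G**2 = 8 + 5*G**2)
L = 3*I*sqrt(3210) (L = sqrt(-28890) = 3*I*sqrt(3210) ≈ 169.97*I)
1/(Y(-229) + L) = 1/((8 + 5*(-229)**2) + 3*I*sqrt(3210)) = 1/((8 + 5*52441) + 3*I*sqrt(3210)) = 1/((8 + 262205) + 3*I*sqrt(3210)) = 1/(262213 + 3*I*sqrt(3210))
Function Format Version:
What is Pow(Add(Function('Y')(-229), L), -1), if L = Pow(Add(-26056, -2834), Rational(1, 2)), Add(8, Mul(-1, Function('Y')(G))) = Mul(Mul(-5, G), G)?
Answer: Add(Rational(262213, 68755686259), Mul(Rational(-3, 68755686259), I, Pow(3210, Rational(1, 2)))) ≈ Add(3.8137e-6, Mul(-2.4721e-9, I))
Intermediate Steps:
Function('Y')(G) = Add(8, Mul(5, Pow(G, 2))) (Function('Y')(G) = Add(8, Mul(-1, Mul(Mul(-5, G), G))) = Add(8, Mul(-1, Mul(-5, Pow(G, 2)))) = Add(8, Mul(5, Pow(G, 2))))
L = Mul(3, I, Pow(3210, Rational(1, 2))) (L = Pow(-28890, Rational(1, 2)) = Mul(3, I, Pow(3210, Rational(1, 2))) ≈ Mul(169.97, I))
Pow(Add(Function('Y')(-229), L), -1) = Pow(Add(Add(8, Mul(5, Pow(-229, 2))), Mul(3, I, Pow(3210, Rational(1, 2)))), -1) = Pow(Add(Add(8, Mul(5, 52441)), Mul(3, I, Pow(3210, Rational(1, 2)))), -1) = Pow(Add(Add(8, 262205), Mul(3, I, Pow(3210, Rational(1, 2)))), -1) = Pow(Add(262213, Mul(3, I, Pow(3210, Rational(1, 2)))), -1)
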